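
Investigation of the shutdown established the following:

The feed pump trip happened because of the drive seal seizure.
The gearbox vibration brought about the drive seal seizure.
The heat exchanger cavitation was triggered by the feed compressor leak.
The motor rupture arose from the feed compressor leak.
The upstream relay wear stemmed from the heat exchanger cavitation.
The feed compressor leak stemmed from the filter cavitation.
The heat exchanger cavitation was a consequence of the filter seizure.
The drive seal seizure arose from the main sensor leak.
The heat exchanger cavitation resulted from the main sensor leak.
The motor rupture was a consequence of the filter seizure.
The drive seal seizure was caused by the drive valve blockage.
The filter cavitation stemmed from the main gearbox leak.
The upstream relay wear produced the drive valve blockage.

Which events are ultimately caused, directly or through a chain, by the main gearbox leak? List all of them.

Direct effects: the filter cavitation.
2 steps out: the feed compressor leak.
3 steps out: the heat exchanger cavitation, the motor rupture.
4 steps out: the upstream relay wear.
5 steps out: the drive valve blockage.
6 steps out: the drive seal seizure.
7 steps out: the feed pump trip.
Not reachable from it: the filter seizure, the gearbox vibration, the main sensor leak.

the drive seal seizure, the drive valve blockage, the feed compressor leak, the feed pump trip, the filter cavitation, the heat exchanger cavitation, the motor rupture, the upstream relay wear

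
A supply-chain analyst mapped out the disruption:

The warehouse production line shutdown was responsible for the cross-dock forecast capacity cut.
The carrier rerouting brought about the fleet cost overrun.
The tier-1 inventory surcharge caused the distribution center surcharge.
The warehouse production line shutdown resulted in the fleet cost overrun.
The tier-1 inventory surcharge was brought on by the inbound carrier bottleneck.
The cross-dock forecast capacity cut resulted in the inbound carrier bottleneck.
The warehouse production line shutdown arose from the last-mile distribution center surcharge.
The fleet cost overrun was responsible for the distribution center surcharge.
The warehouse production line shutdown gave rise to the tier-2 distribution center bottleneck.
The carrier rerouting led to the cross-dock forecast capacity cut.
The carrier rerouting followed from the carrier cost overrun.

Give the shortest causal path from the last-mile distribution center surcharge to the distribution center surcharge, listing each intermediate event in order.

the last-mile distribution center surcharge → the warehouse production line shutdown → the fleet cost overrun → the distribution center surcharge

the last-mile distribution center surcharge → the warehouse production line shutdown
the warehouse production line shutdown → the fleet cost overrun
the fleet cost overrun → the distribution center surcharge
Length: 3 steps.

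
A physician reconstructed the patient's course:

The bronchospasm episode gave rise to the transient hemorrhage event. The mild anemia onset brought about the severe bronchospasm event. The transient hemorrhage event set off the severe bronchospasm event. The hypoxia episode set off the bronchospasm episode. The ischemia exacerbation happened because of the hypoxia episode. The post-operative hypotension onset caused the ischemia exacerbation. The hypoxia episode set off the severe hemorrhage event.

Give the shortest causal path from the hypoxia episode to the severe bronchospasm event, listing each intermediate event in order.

the hypoxia episode → the bronchospasm episode
the bronchospasm episode → the transient hemorrhage event
the transient hemorrhage event → the severe bronchospasm event
Length: 3 steps.

the hypoxia episode → the bronchospasm episode → the transient hemorrhage event → the severe bronchospasm event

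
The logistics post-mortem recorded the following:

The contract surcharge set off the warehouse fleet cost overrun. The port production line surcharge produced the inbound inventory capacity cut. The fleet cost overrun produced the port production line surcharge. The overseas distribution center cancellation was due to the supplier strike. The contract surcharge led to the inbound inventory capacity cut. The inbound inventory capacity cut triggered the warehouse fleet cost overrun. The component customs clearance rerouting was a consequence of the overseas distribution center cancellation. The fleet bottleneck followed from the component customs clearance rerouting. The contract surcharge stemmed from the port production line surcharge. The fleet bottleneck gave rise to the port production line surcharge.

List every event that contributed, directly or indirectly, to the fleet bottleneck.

Immediate cause of the fleet bottleneck: the component customs clearance rerouting.
Further upstream: the supplier strike, the overseas distribution center cancellation.

the component customs clearance rerouting, the overseas distribution center cancellation, the supplier strike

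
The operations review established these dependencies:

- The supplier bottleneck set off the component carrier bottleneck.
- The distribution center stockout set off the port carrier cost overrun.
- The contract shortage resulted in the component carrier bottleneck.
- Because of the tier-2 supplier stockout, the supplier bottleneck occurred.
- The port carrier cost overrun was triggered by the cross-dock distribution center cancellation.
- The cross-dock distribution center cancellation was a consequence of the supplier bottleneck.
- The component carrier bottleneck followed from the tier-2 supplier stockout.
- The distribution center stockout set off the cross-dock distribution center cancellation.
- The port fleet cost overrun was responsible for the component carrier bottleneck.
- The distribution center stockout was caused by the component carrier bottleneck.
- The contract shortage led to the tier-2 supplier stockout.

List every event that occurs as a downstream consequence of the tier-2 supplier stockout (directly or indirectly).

the component carrier bottleneck, the cross-dock distribution center cancellation, the distribution center stockout, the port carrier cost overrun, the supplier bottleneck

Direct effects: the supplier bottleneck, the component carrier bottleneck.
2 steps out: the distribution center stockout, the cross-dock distribution center cancellation.
3 steps out: the port carrier cost overrun.
Not reachable from it: the contract shortage, the port fleet cost overrun.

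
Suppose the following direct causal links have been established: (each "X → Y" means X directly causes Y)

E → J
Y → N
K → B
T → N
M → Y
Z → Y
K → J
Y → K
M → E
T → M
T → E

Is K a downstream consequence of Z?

Yes

There is a causal chain: Z → Y → K.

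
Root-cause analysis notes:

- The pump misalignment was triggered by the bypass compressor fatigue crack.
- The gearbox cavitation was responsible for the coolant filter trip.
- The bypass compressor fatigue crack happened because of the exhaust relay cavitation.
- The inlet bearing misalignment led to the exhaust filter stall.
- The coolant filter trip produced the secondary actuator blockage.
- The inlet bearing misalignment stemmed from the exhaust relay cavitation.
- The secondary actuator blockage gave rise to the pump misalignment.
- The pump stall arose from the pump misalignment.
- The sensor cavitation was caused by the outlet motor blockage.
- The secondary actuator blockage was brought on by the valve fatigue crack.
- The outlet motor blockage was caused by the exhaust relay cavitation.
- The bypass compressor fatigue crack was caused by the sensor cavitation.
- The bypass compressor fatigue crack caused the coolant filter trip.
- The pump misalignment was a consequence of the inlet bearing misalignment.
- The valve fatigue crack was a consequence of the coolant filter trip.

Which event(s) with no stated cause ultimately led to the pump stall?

the exhaust relay cavitation, the gearbox cavitation

Tracing upstream from the pump stall: the pump stall ← the pump misalignment ← the inlet bearing misalignment ← the exhaust relay cavitation.
A separate upstream branch: the pump stall ← the pump misalignment ← the secondary actuator blockage ← the coolant filter trip ← the gearbox cavitation.
Each of those chain origins has no stated cause.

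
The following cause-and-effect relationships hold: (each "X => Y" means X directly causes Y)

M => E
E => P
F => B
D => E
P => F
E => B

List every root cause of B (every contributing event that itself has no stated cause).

D, M

Tracing upstream from B: B ← E ← M.
A separate upstream branch: B ← E ← D.
Each of those chain origins has no stated cause.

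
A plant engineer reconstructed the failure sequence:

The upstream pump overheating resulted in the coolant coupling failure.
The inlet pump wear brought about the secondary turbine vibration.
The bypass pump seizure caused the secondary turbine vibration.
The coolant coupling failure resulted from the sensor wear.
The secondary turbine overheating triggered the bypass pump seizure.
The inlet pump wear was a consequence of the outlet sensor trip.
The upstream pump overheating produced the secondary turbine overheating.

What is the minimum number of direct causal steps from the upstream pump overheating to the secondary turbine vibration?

3

Shortest chain: the upstream pump overheating → the secondary turbine overheating → the bypass pump seizure → the secondary turbine vibration.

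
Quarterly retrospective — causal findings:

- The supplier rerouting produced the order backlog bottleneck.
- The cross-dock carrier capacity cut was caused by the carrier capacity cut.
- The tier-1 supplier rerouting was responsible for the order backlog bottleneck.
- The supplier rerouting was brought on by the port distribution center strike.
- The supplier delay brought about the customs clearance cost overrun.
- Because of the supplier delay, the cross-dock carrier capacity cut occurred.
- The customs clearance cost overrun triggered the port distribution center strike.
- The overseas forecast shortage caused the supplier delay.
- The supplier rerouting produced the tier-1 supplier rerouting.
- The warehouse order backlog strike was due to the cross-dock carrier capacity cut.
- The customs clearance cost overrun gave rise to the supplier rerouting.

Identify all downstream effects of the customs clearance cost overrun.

the order backlog bottleneck, the port distribution center strike, the supplier rerouting, the tier-1 supplier rerouting

Direct effects: the port distribution center strike, the supplier rerouting.
2 steps out: the tier-1 supplier rerouting, the order backlog bottleneck.
Not reachable from it: the overseas forecast shortage, the carrier capacity cut, the supplier delay, the cross-dock carrier capacity cut, the warehouse order backlog strike.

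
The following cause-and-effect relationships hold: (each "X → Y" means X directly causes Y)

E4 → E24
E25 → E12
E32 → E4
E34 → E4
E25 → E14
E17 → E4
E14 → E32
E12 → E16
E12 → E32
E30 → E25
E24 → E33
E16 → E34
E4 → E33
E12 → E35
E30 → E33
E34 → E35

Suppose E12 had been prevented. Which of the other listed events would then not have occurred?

E16, E34, E35

Downstream of E12: E16, E32, E34, E4, E35, E24, E33.
Of those, still caused via another path: E32, E4, E24, E33.
The remainder have no surviving cause.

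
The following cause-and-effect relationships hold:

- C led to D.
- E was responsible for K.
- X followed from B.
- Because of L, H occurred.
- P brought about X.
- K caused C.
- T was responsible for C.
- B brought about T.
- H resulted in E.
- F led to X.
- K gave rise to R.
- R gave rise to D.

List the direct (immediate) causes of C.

K, T

Upstream contributors include L, B, H, E, but only K, T feed directly into C.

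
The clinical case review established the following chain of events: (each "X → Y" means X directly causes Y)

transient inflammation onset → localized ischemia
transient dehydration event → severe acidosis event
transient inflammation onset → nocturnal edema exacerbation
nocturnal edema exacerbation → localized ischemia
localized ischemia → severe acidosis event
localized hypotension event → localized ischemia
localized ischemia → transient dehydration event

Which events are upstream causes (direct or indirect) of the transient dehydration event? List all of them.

Immediate cause of the transient dehydration event: the localized ischemia.
Further upstream: the transient inflammation onset, the nocturnal edema exacerbation, the localized hypotension event.

the localized hypotension event, the localized ischemia, the nocturnal edema exacerbation, the transient inflammation onset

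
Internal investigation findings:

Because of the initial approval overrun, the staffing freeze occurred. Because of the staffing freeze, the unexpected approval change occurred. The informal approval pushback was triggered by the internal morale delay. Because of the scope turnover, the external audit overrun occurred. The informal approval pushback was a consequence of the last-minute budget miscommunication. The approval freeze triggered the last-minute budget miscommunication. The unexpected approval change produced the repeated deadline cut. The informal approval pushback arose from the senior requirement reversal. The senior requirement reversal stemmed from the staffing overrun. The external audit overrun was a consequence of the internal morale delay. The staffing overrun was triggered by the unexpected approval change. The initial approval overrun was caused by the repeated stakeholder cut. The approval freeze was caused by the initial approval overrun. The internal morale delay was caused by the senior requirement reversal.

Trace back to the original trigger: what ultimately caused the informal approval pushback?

the repeated stakeholder cut

Tracing upstream from the informal approval pushback: the informal approval pushback ← the last-minute budget miscommunication ← the approval freeze ← the initial approval overrun ← the repeated stakeholder cut.
The repeated stakeholder cut has no stated cause, so it is the root.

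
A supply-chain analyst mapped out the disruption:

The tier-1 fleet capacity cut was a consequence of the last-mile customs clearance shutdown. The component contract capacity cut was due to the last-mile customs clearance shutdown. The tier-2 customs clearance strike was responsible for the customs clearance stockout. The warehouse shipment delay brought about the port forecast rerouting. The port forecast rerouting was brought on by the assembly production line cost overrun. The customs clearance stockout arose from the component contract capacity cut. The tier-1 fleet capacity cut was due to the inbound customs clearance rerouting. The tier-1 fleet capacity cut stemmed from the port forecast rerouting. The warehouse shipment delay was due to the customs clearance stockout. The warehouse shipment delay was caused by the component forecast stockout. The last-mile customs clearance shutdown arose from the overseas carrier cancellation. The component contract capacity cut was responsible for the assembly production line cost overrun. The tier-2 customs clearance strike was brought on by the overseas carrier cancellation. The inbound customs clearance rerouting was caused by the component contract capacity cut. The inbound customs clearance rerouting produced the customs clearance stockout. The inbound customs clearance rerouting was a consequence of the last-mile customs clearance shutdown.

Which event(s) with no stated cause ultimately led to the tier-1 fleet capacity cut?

the component forecast stockout, the overseas carrier cancellation

Tracing upstream from the tier-1 fleet capacity cut: the tier-1 fleet capacity cut ← the last-mile customs clearance shutdown ← the overseas carrier cancellation.
A separate upstream branch: the tier-1 fleet capacity cut ← the port forecast rerouting ← the warehouse shipment delay ← the component forecast stockout.
Each of those chain origins has no stated cause.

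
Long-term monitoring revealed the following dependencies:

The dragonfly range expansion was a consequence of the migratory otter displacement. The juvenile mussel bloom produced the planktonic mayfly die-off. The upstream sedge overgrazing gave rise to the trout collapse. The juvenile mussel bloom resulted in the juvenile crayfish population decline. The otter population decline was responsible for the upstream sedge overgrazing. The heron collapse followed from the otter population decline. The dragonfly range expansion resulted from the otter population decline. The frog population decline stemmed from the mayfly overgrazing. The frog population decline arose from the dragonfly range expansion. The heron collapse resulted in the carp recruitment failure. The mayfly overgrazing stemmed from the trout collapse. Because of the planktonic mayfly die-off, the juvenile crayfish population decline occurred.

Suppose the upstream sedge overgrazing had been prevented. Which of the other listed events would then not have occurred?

the mayfly overgrazing, the trout collapse

Downstream of the upstream sedge overgrazing: the trout collapse, the mayfly overgrazing, the frog population decline.
Of those, still caused via another path: the frog population decline.
The remainder have no surviving cause.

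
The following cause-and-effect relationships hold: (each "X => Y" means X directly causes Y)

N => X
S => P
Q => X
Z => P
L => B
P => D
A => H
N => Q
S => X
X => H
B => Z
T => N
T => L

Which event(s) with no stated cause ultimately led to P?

S, T

Tracing upstream from P: P ← Z ← B ← L ← T.
A separate upstream branch: P ← S.
Each of those chain origins has no stated cause.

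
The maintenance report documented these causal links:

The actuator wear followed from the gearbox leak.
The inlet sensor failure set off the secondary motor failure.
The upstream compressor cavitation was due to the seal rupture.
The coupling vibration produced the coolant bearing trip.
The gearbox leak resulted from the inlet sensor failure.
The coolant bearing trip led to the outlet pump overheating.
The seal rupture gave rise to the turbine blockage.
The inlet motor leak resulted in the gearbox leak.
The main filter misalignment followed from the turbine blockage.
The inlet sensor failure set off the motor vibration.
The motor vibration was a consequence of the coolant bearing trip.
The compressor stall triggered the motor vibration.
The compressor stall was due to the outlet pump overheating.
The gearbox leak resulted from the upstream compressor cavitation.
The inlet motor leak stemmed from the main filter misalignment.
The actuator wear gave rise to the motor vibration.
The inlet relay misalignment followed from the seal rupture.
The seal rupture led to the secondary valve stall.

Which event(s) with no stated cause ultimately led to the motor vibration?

the coupling vibration, the inlet sensor failure, the seal rupture

Tracing upstream from the motor vibration: the motor vibration ← the actuator wear ← the gearbox leak ← the upstream compressor cavitation ← the seal rupture.
A separate upstream branch: the motor vibration ← the coolant bearing trip ← the coupling vibration.
A separate upstream branch: the motor vibration ← the inlet sensor failure.
Each of those chain origins has no stated cause.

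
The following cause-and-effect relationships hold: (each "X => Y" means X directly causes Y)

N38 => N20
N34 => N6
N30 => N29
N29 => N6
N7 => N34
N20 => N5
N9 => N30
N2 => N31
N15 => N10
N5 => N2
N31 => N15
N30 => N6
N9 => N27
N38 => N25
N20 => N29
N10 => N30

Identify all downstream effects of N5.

N10, N15, N2, N29, N30, N31, N6

Direct effects: N2.
2 steps out: N31.
3 steps out: N15.
4 steps out: N10.
5 steps out: N30.
6 steps out: N29, N6.
Not reachable from it: N9, N7, N27, N38, N20, N25, N34.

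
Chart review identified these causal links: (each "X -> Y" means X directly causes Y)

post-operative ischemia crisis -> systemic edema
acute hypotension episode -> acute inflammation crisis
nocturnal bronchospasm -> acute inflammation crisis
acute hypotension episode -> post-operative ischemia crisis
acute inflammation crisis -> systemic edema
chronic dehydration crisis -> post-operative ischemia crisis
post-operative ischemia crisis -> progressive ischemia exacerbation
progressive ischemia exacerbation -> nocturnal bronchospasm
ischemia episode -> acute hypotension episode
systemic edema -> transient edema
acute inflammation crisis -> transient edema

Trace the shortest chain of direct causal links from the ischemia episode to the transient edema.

the ischemia episode → the acute hypotension episode
the acute hypotension episode → the acute inflammation crisis
the acute inflammation crisis → the transient edema
Length: 3 steps.

the ischemia episode → the acute hypotension episode → the acute inflammation crisis → the transient edema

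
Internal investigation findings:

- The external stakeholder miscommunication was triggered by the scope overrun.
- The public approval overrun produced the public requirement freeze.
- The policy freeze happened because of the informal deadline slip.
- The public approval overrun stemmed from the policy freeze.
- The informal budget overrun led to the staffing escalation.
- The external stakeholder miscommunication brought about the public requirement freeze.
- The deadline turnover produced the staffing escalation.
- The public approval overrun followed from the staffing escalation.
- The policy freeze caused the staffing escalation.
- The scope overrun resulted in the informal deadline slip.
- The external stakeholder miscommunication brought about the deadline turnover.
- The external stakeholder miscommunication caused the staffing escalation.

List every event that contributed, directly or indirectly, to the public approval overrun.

the deadline turnover, the external stakeholder miscommunication, the informal budget overrun, the informal deadline slip, the policy freeze, the scope overrun, the staffing escalation

Immediate causes of the public approval overrun: the policy freeze, the staffing escalation.
Further upstream: the scope overrun, the informal deadline slip, the external stakeholder miscommunication, the deadline turnover, the informal budget overrun.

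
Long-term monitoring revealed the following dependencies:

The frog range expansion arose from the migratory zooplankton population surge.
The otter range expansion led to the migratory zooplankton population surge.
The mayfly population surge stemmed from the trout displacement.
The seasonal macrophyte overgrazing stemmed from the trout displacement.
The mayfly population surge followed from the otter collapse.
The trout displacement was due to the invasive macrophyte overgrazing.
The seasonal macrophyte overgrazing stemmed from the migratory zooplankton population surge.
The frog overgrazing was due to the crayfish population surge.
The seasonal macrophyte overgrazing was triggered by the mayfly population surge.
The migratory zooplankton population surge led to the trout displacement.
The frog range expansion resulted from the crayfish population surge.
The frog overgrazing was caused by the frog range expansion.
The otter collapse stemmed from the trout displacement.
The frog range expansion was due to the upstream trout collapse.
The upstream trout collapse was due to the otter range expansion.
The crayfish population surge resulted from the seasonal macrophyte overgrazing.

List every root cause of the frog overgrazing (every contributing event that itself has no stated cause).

Tracing upstream from the frog overgrazing: the frog overgrazing ← the frog range expansion ← the migratory zooplankton population surge ← the otter range expansion.
A separate upstream branch: the frog overgrazing ← the crayfish population surge ← the seasonal macrophyte overgrazing ← the trout displacement ← the invasive macrophyte overgrazing.
Each of those chain origins has no stated cause.

the invasive macrophyte overgrazing, the otter range expansion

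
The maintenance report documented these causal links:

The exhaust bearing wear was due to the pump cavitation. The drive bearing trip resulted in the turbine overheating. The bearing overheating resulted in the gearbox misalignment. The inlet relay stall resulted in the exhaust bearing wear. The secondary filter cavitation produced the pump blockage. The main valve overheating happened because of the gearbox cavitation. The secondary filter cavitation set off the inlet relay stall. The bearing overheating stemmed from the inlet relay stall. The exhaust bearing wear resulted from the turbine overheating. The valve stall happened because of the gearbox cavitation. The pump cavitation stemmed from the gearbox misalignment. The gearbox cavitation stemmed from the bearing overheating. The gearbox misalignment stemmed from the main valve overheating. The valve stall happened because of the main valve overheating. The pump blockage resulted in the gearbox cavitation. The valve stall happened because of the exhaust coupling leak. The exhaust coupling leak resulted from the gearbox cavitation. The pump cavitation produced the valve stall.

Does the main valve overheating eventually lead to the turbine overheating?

No

The main valve overheating leads to the gearbox misalignment, the pump cavitation, the exhaust bearing wear, the valve stall; the turbine overheating is not among them.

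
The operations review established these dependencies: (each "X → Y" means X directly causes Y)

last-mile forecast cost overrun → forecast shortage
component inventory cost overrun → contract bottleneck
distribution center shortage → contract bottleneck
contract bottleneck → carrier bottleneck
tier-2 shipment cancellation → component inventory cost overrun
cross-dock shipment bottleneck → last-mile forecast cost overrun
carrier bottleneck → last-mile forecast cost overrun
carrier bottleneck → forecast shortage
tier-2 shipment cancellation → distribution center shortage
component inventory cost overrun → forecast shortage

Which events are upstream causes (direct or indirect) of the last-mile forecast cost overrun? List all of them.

the carrier bottleneck, the component inventory cost overrun, the contract bottleneck, the cross-dock shipment bottleneck, the distribution center shortage, the tier-2 shipment cancellation

Immediate causes of the last-mile forecast cost overrun: the cross-dock shipment bottleneck, the carrier bottleneck.
Further upstream: the tier-2 shipment cancellation, the distribution center shortage, the component inventory cost overrun, the contract bottleneck.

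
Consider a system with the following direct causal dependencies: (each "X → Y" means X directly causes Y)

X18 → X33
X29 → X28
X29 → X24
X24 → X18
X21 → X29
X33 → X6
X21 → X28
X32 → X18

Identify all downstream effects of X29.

Direct effects: X24, X28.
2 steps out: X18.
3 steps out: X33.
4 steps out: X6.
Not reachable from it: X21, X32.

X18, X24, X28, X33, X6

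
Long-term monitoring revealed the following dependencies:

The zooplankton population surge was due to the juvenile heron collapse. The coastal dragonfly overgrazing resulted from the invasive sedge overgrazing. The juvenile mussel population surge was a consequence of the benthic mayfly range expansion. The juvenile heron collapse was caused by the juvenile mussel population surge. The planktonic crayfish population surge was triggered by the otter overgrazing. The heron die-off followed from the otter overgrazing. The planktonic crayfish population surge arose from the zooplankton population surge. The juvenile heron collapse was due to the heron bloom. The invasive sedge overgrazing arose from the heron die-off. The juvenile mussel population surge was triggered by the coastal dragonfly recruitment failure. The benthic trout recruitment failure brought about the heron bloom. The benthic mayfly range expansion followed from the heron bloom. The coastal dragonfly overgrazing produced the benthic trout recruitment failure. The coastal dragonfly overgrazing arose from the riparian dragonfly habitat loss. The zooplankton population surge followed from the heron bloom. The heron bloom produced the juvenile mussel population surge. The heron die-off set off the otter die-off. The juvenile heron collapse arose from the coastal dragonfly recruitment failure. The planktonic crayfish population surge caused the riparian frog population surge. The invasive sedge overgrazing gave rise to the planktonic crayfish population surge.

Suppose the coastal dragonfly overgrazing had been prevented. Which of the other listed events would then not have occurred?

Downstream of the coastal dragonfly overgrazing: the benthic trout recruitment failure, the heron bloom, the benthic mayfly range expansion, the juvenile mussel population surge, the juvenile heron collapse, the zooplankton population surge, the planktonic crayfish population surge, the riparian frog population surge.
Of those, still caused via another path: the juvenile mussel population surge, the juvenile heron collapse, the zooplankton population surge, the planktonic crayfish population surge, the riparian frog population surge.
The remainder have no surviving cause.

the benthic mayfly range expansion, the benthic trout recruitment failure, the heron bloom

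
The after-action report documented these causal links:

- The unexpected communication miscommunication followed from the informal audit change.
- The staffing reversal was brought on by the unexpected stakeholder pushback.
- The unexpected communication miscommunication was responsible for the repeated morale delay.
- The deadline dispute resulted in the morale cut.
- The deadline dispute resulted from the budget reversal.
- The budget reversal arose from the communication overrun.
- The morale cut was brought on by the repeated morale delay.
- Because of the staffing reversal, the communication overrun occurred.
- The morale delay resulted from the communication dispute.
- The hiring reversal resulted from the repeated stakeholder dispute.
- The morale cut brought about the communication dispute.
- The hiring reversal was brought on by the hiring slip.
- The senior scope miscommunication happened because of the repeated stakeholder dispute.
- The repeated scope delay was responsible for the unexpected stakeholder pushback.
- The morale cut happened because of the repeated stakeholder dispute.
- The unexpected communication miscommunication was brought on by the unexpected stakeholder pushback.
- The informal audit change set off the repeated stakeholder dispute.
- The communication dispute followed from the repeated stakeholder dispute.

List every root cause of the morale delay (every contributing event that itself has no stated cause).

the informal audit change, the repeated scope delay

Tracing upstream from the morale delay: the morale delay ← the communication dispute ← the morale cut ← the repeated morale delay ← the unexpected communication miscommunication ← the unexpected stakeholder pushback ← the repeated scope delay.
A separate upstream branch: the morale delay ← the communication dispute ← the repeated stakeholder dispute ← the informal audit change.
Each of those chain origins has no stated cause.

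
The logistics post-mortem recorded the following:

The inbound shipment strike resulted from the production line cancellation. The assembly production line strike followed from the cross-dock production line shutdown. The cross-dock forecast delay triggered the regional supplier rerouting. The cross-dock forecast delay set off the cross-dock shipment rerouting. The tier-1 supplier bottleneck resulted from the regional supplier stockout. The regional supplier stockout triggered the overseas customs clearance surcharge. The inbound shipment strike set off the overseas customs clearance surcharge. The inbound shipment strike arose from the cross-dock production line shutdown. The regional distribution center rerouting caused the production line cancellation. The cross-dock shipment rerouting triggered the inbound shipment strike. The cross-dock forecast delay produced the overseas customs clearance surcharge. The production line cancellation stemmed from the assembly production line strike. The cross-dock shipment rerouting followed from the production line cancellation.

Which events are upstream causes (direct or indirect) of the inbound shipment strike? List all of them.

Immediate causes of the inbound shipment strike: the cross-dock production line shutdown, the production line cancellation, the cross-dock shipment rerouting.
Further upstream: the cross-dock forecast delay, the regional distribution center rerouting, the assembly production line strike.

the assembly production line strike, the cross-dock forecast delay, the cross-dock production line shutdown, the cross-dock shipment rerouting, the production line cancellation, the regional distribution center rerouting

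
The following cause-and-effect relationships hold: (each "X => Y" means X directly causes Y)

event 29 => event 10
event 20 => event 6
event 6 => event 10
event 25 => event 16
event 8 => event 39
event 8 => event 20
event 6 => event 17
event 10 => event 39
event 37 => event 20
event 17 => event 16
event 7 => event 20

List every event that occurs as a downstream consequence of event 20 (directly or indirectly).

event 10, event 16, event 17, event 39, event 6

Direct effects: event 6.
2 steps out: event 17, event 10.
3 steps out: event 16, event 39.
Not reachable from it: event 7, event 29, event 8, event 37, event 25.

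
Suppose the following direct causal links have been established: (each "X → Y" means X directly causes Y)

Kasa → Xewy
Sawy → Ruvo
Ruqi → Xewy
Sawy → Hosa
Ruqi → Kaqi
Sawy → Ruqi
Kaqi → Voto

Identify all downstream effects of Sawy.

Direct effects: Ruvo, Hosa, Ruqi.
2 steps out: Kaqi, Xewy.
3 steps out: Voto.
Not reachable from it: Kasa.

Hosa, Kaqi, Ruqi, Ruvo, Voto, Xewy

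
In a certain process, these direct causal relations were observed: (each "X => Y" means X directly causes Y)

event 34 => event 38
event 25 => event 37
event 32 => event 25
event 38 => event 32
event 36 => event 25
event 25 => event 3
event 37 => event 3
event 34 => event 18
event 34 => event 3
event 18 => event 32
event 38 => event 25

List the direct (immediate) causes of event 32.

event 18, event 38

Upstream contributors include event 34, but only event 18, event 38 feed directly into event 32.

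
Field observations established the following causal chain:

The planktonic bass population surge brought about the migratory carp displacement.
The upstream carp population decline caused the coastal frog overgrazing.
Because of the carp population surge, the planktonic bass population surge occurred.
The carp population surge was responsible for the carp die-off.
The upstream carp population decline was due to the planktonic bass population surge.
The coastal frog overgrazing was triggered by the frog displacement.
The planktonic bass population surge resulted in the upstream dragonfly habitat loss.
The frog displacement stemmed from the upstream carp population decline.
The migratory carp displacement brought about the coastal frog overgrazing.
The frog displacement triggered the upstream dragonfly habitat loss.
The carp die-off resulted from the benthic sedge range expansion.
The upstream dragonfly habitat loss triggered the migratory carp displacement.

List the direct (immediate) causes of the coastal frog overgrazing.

the frog displacement, the migratory carp displacement, the upstream carp population decline

Upstream contributors include the carp population surge, the planktonic bass population surge, the upstream dragonfly habitat loss, but only the frog displacement, the migratory carp displacement, the upstream carp population decline feed directly into the coastal frog overgrazing.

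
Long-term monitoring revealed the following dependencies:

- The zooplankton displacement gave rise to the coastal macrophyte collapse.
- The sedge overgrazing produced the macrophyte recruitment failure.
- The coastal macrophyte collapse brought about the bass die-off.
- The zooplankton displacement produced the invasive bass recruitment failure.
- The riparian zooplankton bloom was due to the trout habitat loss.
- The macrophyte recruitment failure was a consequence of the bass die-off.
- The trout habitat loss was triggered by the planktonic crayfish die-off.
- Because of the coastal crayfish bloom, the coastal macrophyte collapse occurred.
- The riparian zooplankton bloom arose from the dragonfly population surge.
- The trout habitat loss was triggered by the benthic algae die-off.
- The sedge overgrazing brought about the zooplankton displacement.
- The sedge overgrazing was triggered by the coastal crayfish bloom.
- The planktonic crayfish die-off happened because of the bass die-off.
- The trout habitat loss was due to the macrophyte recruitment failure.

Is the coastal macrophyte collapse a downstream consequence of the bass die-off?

No

The bass die-off leads to the planktonic crayfish die-off, the macrophyte recruitment failure, the trout habitat loss, the riparian zooplankton bloom; the coastal macrophyte collapse is not among them.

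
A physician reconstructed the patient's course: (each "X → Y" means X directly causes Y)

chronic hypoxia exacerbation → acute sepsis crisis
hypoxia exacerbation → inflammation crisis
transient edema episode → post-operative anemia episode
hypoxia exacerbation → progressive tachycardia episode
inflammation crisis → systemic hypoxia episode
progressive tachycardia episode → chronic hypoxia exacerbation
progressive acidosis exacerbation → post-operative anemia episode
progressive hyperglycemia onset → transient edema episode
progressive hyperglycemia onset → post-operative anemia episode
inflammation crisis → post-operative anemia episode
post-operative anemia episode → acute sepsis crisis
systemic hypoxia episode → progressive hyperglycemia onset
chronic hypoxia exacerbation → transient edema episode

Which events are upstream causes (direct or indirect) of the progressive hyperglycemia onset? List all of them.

the hypoxia exacerbation, the inflammation crisis, the systemic hypoxia episode

Immediate cause of the progressive hyperglycemia onset: the systemic hypoxia episode.
Further upstream: the hypoxia exacerbation, the inflammation crisis.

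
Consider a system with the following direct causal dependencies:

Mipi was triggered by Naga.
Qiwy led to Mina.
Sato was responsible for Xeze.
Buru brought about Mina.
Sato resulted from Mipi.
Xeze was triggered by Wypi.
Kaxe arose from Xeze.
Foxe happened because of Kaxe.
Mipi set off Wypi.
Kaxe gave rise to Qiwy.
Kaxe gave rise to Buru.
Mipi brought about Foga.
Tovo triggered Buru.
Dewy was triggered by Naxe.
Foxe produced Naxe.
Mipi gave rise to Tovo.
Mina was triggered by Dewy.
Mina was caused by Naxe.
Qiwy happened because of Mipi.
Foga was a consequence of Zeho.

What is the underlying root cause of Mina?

Tracing upstream from Mina: Mina ← Qiwy ← Mipi ← Naga.
Naga has no stated cause, so it is the root.

Naga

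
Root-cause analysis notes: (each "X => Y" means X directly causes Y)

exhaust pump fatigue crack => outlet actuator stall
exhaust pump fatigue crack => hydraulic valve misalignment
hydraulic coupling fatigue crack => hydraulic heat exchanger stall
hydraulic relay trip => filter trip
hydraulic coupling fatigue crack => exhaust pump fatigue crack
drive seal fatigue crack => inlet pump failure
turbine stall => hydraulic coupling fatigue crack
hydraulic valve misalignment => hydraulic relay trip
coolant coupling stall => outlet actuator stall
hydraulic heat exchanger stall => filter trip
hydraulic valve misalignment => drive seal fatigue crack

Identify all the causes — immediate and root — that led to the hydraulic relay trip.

Immediate cause of the hydraulic relay trip: the hydraulic valve misalignment.
Further upstream: the turbine stall, the hydraulic coupling fatigue crack, the exhaust pump fatigue crack.

the exhaust pump fatigue crack, the hydraulic coupling fatigue crack, the hydraulic valve misalignment, the turbine stall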